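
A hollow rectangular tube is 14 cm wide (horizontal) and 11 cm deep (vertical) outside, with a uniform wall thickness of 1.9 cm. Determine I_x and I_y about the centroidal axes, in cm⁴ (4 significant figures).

I_x ≈ 1236 cm⁴, I_y ≈ 1879 cm⁴

Decompose the section into non-overlapping parts with the origin at the bottom-left of its bounding rectangle.
Outer rectangle: 14 × 11, A = 154 cm², y = 5.5 cm, Ī = 1552.83 cm⁴.
Inner void (subtracted): 10.2 × 7.2, A = 73.44 cm², y = 5.5 cm, Ī = 317.261 cm⁴.
By symmetry the centroid is at mid-height, ȳ = 5.5 cm.
All pieces are centred on the centroidal x-axis, so I = ΣĪ (holes subtracted) = 1235.57 cm⁴.
Repeating about the centroidal y-axis gives I_y = 1878.61 cm⁴.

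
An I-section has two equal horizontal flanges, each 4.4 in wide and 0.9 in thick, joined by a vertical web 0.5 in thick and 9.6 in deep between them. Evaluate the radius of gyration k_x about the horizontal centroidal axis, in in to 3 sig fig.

k_x ≈ 4.48 in

Decompose the section into non-overlapping parts with the origin at the bottom-left of its bounding rectangle.
Bottom flange: 4.4 × 0.9, A = 3.96 in², y = 0.45 in, Ī = 0.2673 in⁴.
Web: 0.5 × 9.6, A = 4.8 in², y = 5.7 in, Ī = 36.864 in⁴.
Top flange: 4.4 × 0.9, A = 3.96 in², y = 10.95 in, Ī = 0.2673 in⁴.
By symmetry the centroid is at mid-height, ȳ = 5.7 in.
Transfer each piece to the horizontal centroidal axis using Ī + A·d² with d = y − 5.7:
  bottom flange: d = -5.25 in → contributes +109.41 in⁴
  web: d = 0 in → contributes +36.864 in⁴
  top flange: d = 5.25 in → contributes +109.41 in⁴
Total I = 255.69 in⁴.
Radius of gyration: k = √(I/A) = √(255.69 / 12.72) = 4.4835 in.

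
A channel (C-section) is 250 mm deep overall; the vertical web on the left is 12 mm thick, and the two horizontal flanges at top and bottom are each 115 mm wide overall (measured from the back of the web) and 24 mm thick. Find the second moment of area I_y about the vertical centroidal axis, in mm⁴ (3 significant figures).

Break the section into simple shapes (no overlaps), measuring from the bottom-left corner of the bounding box.
Web: 12 × 250, A = 3 000 mm², x = 6 mm, Ī = 36 000 mm⁴.
Top flange (beyond web): 103 × 24, A = 2 472 mm², x = 63.5 mm, Ī = 2 185 454 mm⁴.
Bottom flange (beyond web): 103 × 24, A = 2 472 mm², x = 63.5 mm, Ī = 2 185 454 mm⁴.
Centroid: x̄ = ΣA·x / ΣA = 41.785 mm.
Transfer each piece to the vertical centroidal axis using Ī + A·d² with d = x − 41.785:
  web: d = -35.785 mm → contributes +3 877 806 mm⁴
  top flange (beyond web): d = 21.715 mm → contributes +3 351 050 mm⁴
  bottom flange (beyond web): d = 21.715 mm → contributes +3 351 050 mm⁴
Total I = 10 579 906 mm⁴.

I_y ≈ 1.06 × 10⁷ mm⁴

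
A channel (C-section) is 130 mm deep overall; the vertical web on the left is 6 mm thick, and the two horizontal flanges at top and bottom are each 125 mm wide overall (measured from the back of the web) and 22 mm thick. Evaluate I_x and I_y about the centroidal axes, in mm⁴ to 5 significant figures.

Decompose the section into non-overlapping parts with the origin at the bottom-left of its bounding rectangle.
Web: 6 × 130, A = 780 mm², y = 65 mm, Ī = 1 098 500 mm⁴.
Top flange (beyond web): 119 × 22, A = 2 618 mm², y = 119 mm, Ī = 105592.7 mm⁴.
Bottom flange (beyond web): 119 × 22, A = 2 618 mm², y = 11 mm, Ī = 105592.7 mm⁴.
By symmetry the centroid is at mid-height, ȳ = 65 mm.
Transfer each piece to the centroidal x-axis using Ī + A·d² with d = y − 65:
  web: d = 0 mm → contributes +1 098 500 mm⁴
  top flange (beyond web): d = 54 mm → contributes +7 739 681 mm⁴
  bottom flange (beyond web): d = -54 mm → contributes +7 739 681 mm⁴
Total I = 16 577 861 mm⁴.
For the y-axis: x̄ = 57.39661 mm.
Repeating about the centroidal y-axis gives I_y = 8 833 091 mm⁴.

I_x ≈ 1.6578 × 10⁷ mm⁴, I_y ≈ 8.8331 × 10⁶ mm⁴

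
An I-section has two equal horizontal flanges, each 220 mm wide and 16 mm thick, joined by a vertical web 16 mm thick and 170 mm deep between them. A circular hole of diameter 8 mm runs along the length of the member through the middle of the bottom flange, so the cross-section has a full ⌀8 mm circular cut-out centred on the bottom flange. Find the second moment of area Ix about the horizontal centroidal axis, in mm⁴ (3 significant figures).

Treat the section as a set of non-overlapping primitives; coordinates are from the bounding-box lower-left.
Bottom flange: 220 × 16, A = 3 520 mm², y = 8 mm, Ī = 75 093 mm⁴.
Web: 16 × 170, A = 2 720 mm², y = 101 mm, Ī = 6 550 667 mm⁴.
Top flange: 220 × 16, A = 3 520 mm², y = 194 mm, Ī = 75 093 mm⁴.
Hole (subtracted): ⌀8, A = 50.265 mm², y = 8 mm, Ī = 201.06 mm⁴.
Centroid: ȳ = ΣA·y / ΣA = 101.48 mm.
Transfer each piece to the horizontal centroidal axis using Ī + A·d² with d = y − 101.48:
  bottom flange: d = -93.481 mm → contributes +30 835 600 mm⁴
  web: d = -0.48144 mm → contributes +6 551 297 mm⁴
  top flange: d = 92.519 mm → contributes +30 205 178 mm⁴
  hole: d = -93.481 mm → contributes −439 460 mm⁴
Total I = 67 152 616 mm⁴.

Ix ≈ 6.72 × 10⁷ mm⁴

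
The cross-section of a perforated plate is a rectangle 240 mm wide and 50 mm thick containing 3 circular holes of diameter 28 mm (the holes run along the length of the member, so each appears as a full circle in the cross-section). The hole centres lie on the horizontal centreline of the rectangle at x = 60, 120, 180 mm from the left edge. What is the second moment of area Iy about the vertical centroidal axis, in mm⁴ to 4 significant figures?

Treat the section as a set of non-overlapping primitives; coordinates are from the bounding-box lower-left.
Plate: 240 × 50, A = 12 000 mm², x = 120 mm, Ī = 57 600 000 mm⁴.
Hole 1 (subtracted): ⌀28, A = 615.752 mm², x = 60 mm, Ī = 30171.9 mm⁴.
Hole 2 (subtracted): ⌀28, A = 615.752 mm², x = 120 mm, Ī = 30171.9 mm⁴.
Hole 3 (subtracted): ⌀28, A = 615.752 mm², x = 180 mm, Ī = 30171.9 mm⁴.
By symmetry the centroid is at mid-width, x̄ = 120 mm.
Transfer each piece to the vertical centroidal axis using Ī + A·d² with d = x − 120:
  plate: d = 0 mm → contributes +57 600 000 mm⁴
  hole 1: d = -60 mm → contributes −2 246 880 mm⁴
  hole 2: d = 0 mm → contributes −30171.9 mm⁴
  hole 3: d = 60 mm → contributes −2 246 880 mm⁴
Total I = 53 076 069 mm⁴.

Iy ≈ 5.308 × 10⁷ mm⁴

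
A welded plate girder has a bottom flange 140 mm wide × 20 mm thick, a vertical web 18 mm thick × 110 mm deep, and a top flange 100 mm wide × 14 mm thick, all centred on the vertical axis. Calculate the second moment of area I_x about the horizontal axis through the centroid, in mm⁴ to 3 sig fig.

I_x ≈ 1.79 × 10⁷ mm⁴

Treat the section as a set of non-overlapping primitives; coordinates are from the bounding-box lower-left.
Bottom plate: 140 × 20, A = 2 800 mm², y = 10 mm, Ī = 93 333 mm⁴.
Web plate: 18 × 110, A = 1 980 mm², y = 75 mm, Ī = 1 996 500 mm⁴.
Top plate: 100 × 14, A = 1 400 mm², y = 137 mm, Ī = 22 867 mm⁴.
Centroid: ȳ = ΣA·y / ΣA = 59.595 mm.
Transfer each piece to the horizontal axis through the centroid using Ī + A·d² with d = y − 59.595:
  bottom plate: d = -49.595 mm → contributes +6 980 523 mm⁴
  web plate: d = 15.405 mm → contributes +2 466 353 mm⁴
  top plate: d = 77.405 mm → contributes +8 410 913 mm⁴
Total I = 17 857 789 mm⁴.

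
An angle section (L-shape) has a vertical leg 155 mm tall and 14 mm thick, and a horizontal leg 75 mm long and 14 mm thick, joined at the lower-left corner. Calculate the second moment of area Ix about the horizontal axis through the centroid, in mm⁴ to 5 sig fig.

Decompose the section into non-overlapping parts with the origin at the bottom-left of its bounding rectangle.
Vertical leg: 14 × 155, A = 2 170 mm², y = 77.5 mm, Ī = 4 344 521 mm⁴.
Horizontal leg (remainder): 61 × 14, A = 854 mm², y = 7 mm, Ī = 13948.67 mm⁴.
Centroid: ȳ = ΣA·y / ΣA = 57.59028 mm.
Transfer each piece to the horizontal axis through the centroid using Ī + A·d² with d = y − 57.59028:
  vertical leg: d = 19.90972 mm → contributes +5 204 702 mm⁴
  horizontal leg (remainder): d = -50.59028 mm → contributes +2 199 656 mm⁴
Total I = 7 404 358 mm⁴.

Ix ≈ 7.4044 × 10⁶ mm⁴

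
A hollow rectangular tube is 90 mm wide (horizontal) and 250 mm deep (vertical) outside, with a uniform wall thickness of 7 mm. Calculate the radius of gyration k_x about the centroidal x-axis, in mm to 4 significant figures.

k_x ≈ 86.24 mm

Break the section into simple shapes (no overlaps), measuring from the bottom-left corner of the bounding box.
Outer rectangle: 90 × 250, A = 22 500 mm², y = 125 mm, Ī = 117 187 500 mm⁴.
Inner void (subtracted): 76 × 236, A = 17 936 mm², y = 125 mm, Ī = 83 246 955 mm⁴.
By symmetry the centroid is at mid-height, ȳ = 125 mm.
All pieces are centred on the centroidal x-axis, so I = ΣĪ (holes subtracted) = 33 940 545 mm⁴.
Radius of gyration: k = √(I/A) = √(33 940 545 / 4 564) = 86.2356 mm.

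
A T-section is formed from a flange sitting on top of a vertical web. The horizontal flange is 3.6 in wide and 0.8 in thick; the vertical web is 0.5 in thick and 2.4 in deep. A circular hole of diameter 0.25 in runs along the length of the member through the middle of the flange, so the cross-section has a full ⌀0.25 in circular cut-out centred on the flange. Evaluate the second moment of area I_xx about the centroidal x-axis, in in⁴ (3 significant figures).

Treat the section as a set of non-overlapping primitives; coordinates are from the bounding-box lower-left.
Flange: 3.6 × 0.8, A = 2.88 in², y = 2.8 in, Ī = 0.1536 in⁴.
Web: 0.5 × 2.4, A = 1.2 in², y = 1.2 in, Ī = 0.576 in⁴.
Hole (subtracted): ⌀0.25, A = 0.049087 in², y = 2.8 in, Ī = 0.00019175 in⁴.
Centroid: ȳ = ΣA·y / ΣA = 2.3237 in.
Transfer each piece to the centroidal x-axis using Ī + A·d² with d = y − 2.3237:
  flange: d = 0.47632 in → contributes +0.80701 in⁴
  web: d = -1.1237 in → contributes +2.0912 in⁴
  hole: d = 0.47632 in → contributes −0.011329 in⁴
Total I = 2.8869 in⁴.

I_xx ≈ 2.89 in⁴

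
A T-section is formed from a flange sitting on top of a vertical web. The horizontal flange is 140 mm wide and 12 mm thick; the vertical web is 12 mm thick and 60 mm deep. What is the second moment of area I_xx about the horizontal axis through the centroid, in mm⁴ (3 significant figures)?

Treat the section as a set of non-overlapping primitives; coordinates are from the bounding-box lower-left.
Flange: 140 × 12, A = 1 680 mm², y = 66 mm, Ī = 20 160 mm⁴.
Web: 12 × 60, A = 720 mm², y = 30 mm, Ī = 216 000 mm⁴.
Centroid: ȳ = ΣA·y / ΣA = 55.2 mm.
Transfer each piece to the horizontal axis through the centroid using Ī + A·d² with d = y − 55.2:
  flange: d = 10.8 mm → contributes +216 115 mm⁴
  web: d = -25.2 mm → contributes +673 229 mm⁴
Total I = 889 344 mm⁴.

I_xx ≈ 8.89 × 10⁵ mm⁴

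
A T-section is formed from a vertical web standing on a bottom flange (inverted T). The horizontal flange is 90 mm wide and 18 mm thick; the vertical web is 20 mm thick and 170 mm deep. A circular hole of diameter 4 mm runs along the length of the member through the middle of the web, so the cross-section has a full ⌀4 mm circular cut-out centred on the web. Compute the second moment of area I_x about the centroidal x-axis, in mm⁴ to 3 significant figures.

Break the section into simple shapes (no overlaps), measuring from the bottom-left corner of the bounding box.
Flange: 90 × 18, A = 1 620 mm², y = 9 mm, Ī = 43 740 mm⁴.
Web: 20 × 170, A = 3 400 mm², y = 103 mm, Ī = 8 188 333 mm⁴.
Hole (subtracted): ⌀4, A = 12.566 mm², y = 103 mm, Ī = 12.566 mm⁴.
Centroid: ȳ = ΣA·y / ΣA = 72.589 mm.
Transfer each piece to the centroidal x-axis using Ī + A·d² with d = y − 72.589:
  flange: d = -63.589 mm → contributes +6 594 352 mm⁴
  web: d = 30.411 mm → contributes +11 332 708 mm⁴
  hole: d = 30.411 mm → contributes −11 634 mm⁴
Total I = 17 915 426 mm⁴.

I_x ≈ 1.79 × 10⁷ mm⁴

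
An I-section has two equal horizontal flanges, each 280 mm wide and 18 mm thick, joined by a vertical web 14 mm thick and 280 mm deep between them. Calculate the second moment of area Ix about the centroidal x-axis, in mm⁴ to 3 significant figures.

Split into non-overlapping primitives; take the origin at the lower-left of the bounding box.
Bottom flange: 280 × 18, A = 5 040 mm², y = 9 mm, Ī = 136 080 mm⁴.
Web: 14 × 280, A = 3 920 mm², y = 158 mm, Ī = 25 610 667 mm⁴.
Top flange: 280 × 18, A = 5 040 mm², y = 307 mm, Ī = 136 080 mm⁴.
By symmetry the centroid is at mid-height, ȳ = 158 mm.
Transfer each piece to the centroidal x-axis using Ī + A·d² with d = y − 158:
  bottom flange: d = -149 mm → contributes +112 029 120 mm⁴
  web: d = 0 mm → contributes +25 610 667 mm⁴
  top flange: d = 149 mm → contributes +112 029 120 mm⁴
Total I = 249 668 907 mm⁴.

Ix ≈ 2.50 × 10⁸ mm⁴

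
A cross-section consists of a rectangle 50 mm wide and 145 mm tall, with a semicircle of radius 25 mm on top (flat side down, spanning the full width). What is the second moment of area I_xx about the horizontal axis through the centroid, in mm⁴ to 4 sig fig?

Break the section into simple shapes (no overlaps), measuring from the bottom-left corner of the bounding box.
Rectangular body: 50 × 145, A = 7 250 mm², y = 72.5 mm, Ī = 12 702 604 mm⁴.
Semicircular cap: semicircle r = 25, A = 981.748 mm², y = 155.61 mm, Ī = 42873.8 mm⁴.
Centroid: ȳ = ΣA·y / ΣA = 82.412 mm.
Transfer each piece to the horizontal axis through the centroid using Ī + A·d² with d = y − 82.412:
  rectangular body: d = -9.91204 mm → contributes +13 414 905 mm⁴
  semicircular cap: d = 73.1983 mm → contributes +5 303 068 mm⁴
Total I = 18 717 974 mm⁴.

I_xx ≈ 1.872 × 10⁷ mm⁴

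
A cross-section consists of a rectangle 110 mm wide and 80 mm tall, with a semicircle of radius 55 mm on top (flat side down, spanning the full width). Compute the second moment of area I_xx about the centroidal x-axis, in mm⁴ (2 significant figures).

I_xx ≈ 1.8 × 10⁷ mm⁴

Break the section into simple shapes (no overlaps), measuring from the bottom-left corner of the bounding box.
Rectangular body: 110 × 80, A = 8 800 mm², y = 40 mm, Ī = 4 693 333 mm⁴.
Semicircular cap: semicircle r = 55, A = 4 752 mm², y = 103.3 mm, Ī = 1 004 345 mm⁴.
Centroid: ȳ = ΣA·y / ΣA = 62.21 mm.
Transfer each piece to the centroidal x-axis using Ī + A·d² with d = y − 62.21:
  rectangular body: d = -22.21 mm → contributes +9 034 253 mm⁴
  semicircular cap: d = 41.13 mm → contributes +9 043 662 mm⁴
Total I = 18 077 915 mm⁴.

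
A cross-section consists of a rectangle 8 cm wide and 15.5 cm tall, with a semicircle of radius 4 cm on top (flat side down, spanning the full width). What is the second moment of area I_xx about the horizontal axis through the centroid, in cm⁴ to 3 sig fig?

I_xx ≈ 4380 cm⁴

Break the section into simple shapes (no overlaps), measuring from the bottom-left corner of the bounding box.
Rectangular body: 8 × 15.5, A = 124 cm², y = 7.75 cm, Ī = 2482.6 cm⁴.
Semicircular cap: semicircle r = 4, A = 25.133 cm², y = 17.198 cm, Ī = 28.098 cm⁴.
Centroid: ȳ = ΣA·y / ΣA = 9.3422 cm.
Transfer each piece to the horizontal axis through the centroid using Ī + A·d² with d = y − 9.3422:
  rectangular body: d = -1.5922 cm → contributes +2796.9 cm⁴
  semicircular cap: d = 7.8555 cm → contributes +1 579 cm⁴
Total I = 4375.9 cm⁴.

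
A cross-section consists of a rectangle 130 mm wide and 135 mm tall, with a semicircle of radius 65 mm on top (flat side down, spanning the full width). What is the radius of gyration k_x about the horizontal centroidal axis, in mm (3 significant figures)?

Treat the section as a set of non-overlapping primitives; coordinates are from the bounding-box lower-left.
Rectangular body: 130 × 135, A = 17 550 mm², y = 67.5 mm, Ī = 26 654 063 mm⁴.
Semicircular cap: semicircle r = 65, A = 6636.6 mm², y = 162.59 mm, Ī = 1 959 230 mm⁴.
Centroid: ȳ = ΣA·y / ΣA = 93.591 mm.
Transfer each piece to the horizontal centroidal axis using Ī + A·d² with d = y − 93.591:
  rectangular body: d = -26.091 mm → contributes +38 601 125 mm⁴
  semicircular cap: d = 68.996 mm → contributes +33 552 287 mm⁴
Total I = 72 153 412 mm⁴.
Radius of gyration: k = √(I/A) = √(72 153 412 / 24 187) = 54.619 mm.

k_x ≈ 54.6 mm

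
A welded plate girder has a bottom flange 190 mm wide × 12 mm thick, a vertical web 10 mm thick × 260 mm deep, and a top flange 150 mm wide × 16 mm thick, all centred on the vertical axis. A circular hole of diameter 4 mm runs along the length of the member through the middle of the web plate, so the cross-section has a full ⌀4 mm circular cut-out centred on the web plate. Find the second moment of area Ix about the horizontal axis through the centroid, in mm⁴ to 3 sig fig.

Decompose the section into non-overlapping parts with the origin at the bottom-left of its bounding rectangle.
Bottom plate: 190 × 12, A = 2 280 mm², y = 6 mm, Ī = 27 360 mm⁴.
Web plate: 10 × 260, A = 2 600 mm², y = 142 mm, Ī = 14 646 667 mm⁴.
Top plate: 150 × 16, A = 2 400 mm², y = 280 mm, Ī = 51 200 mm⁴.
Hole (subtracted): ⌀4, A = 12.566 mm², y = 142 mm, Ī = 12.566 mm⁴.
Centroid: ȳ = ΣA·y / ΣA = 144.91 mm.
Transfer each piece to the horizontal axis through the centroid using Ī + A·d² with d = y − 144.91:
  bottom plate: d = -138.91 mm → contributes +44 019 752 mm⁴
  web plate: d = -2.9061 mm → contributes +14 668 625 mm⁴
  top plate: d = 135.09 mm → contributes +43 852 058 mm⁴
  hole: d = -2.9061 mm → contributes −118.7 mm⁴
Total I = 102 540 317 mm⁴.

Ix ≈ 1.03 × 10⁸ mm⁴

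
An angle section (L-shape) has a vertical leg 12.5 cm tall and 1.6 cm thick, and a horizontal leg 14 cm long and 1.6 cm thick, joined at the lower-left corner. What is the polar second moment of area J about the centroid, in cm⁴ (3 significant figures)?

Split into non-overlapping primitives; take the origin at the lower-left of the bounding box.
Vertical leg: 1.6 × 12.5, A = 20 cm², y = 6.25 cm, Ī = 260.42 cm⁴.
Horizontal leg (remainder): 12.4 × 1.6, A = 19.84 cm², y = 0.8 cm, Ī = 4.2325 cm⁴.
Centroid: ȳ = ΣA·y / ΣA = 3.5359 cm.
Transfer each piece to the centroidal x-axis using Ī + A·d² with d = y − 3.5359:
  vertical leg: d = 2.7141 cm → contributes +407.74 cm⁴
  horizontal leg (remainder): d = -2.7359 cm → contributes +152.74 cm⁴
Total I = 560.48 cm⁴.
For the y-axis: x̄ = 4.2859 cm.
Repeating about the centroidal y-axis gives I_y = 746.52 cm⁴.
Polar second moment: J = I_x + I_y = 1 307 cm⁴.

J ≈ 1310 cm⁴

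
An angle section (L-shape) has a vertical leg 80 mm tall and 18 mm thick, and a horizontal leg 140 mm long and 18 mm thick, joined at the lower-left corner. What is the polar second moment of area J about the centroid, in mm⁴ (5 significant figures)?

J ≈ 8.6873 × 10⁶ mm⁴

Treat the section as a set of non-overlapping primitives; coordinates are from the bounding-box lower-left.
Vertical leg: 18 × 80, A = 1 440 mm², y = 40 mm, Ī = 768 000 mm⁴.
Horizontal leg (remainder): 122 × 18, A = 2 196 mm², y = 9 mm, Ī = 59 292 mm⁴.
Centroid: ȳ = ΣA·y / ΣA = 21.27723 mm.
Transfer each piece to the centroidal x-axis using Ī + A·d² with d = y − 21.27723:
  vertical leg: d = 18.72277 mm → contributes +1 272 781 mm⁴
  horizontal leg (remainder): d = -12.27723 mm → contributes +390295.8 mm⁴
Total I = 1 663 077 mm⁴.
For the y-axis: x̄ = 51.27723 mm.
Repeating about the centroidal y-axis gives I_y = 7 024 197 mm⁴.
Polar second moment: J = I_x + I_y = 8 687 273 mm⁴.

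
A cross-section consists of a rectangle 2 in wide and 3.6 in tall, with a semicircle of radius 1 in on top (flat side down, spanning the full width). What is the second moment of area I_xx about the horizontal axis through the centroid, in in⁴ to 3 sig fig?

I_xx ≈ 14.3 in⁴

Split into non-overlapping primitives; take the origin at the lower-left of the bounding box.
Rectangular body: 2 × 3.6, A = 7.2 in², y = 1.8 in, Ī = 7.776 in⁴.
Semicircular cap: semicircle r = 1, A = 1.5708 in², y = 4.0244 in, Ī = 0.10976 in⁴.
Centroid: ȳ = ΣA·y / ΣA = 2.1984 in.
Transfer each piece to the horizontal axis through the centroid using Ī + A·d² with d = y − 2.1984:
  rectangular body: d = -0.39838 in → contributes +8.9187 in⁴
  semicircular cap: d = 1.826 in → contributes +5.3474 in⁴
Total I = 14.266 in⁴.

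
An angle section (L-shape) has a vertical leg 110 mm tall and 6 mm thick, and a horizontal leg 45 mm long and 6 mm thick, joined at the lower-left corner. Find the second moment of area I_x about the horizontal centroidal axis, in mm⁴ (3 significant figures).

I_x ≈ 1.13 × 10⁶ mm⁴

Decompose the section into non-overlapping parts with the origin at the bottom-left of its bounding rectangle.
Vertical leg: 6 × 110, A = 660 mm², y = 55 mm, Ī = 665 500 mm⁴.
Horizontal leg (remainder): 39 × 6, A = 234 mm², y = 3 mm, Ī = 702 mm⁴.
Centroid: ȳ = ΣA·y / ΣA = 41.389 mm.
Transfer each piece to the horizontal centroidal axis using Ī + A·d² with d = y − 41.389:
  vertical leg: d = 13.611 mm → contributes +787 766 mm⁴
  horizontal leg (remainder): d = -38.389 mm → contributes +345 556 mm⁴
Total I = 1 133 323 mm⁴.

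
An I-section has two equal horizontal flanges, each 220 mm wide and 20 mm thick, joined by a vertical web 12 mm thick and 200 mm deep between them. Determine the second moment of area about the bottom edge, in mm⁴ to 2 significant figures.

Split into non-overlapping primitives; take the origin at the lower-left of the bounding box.
Bottom flange: 220 × 20, A = 4 400 mm², y = 10 mm, Ī = 146 667 mm⁴.
Web: 12 × 200, A = 2 400 mm², y = 120 mm, Ī = 8 000 000 mm⁴.
Top flange: 220 × 20, A = 4 400 mm², y = 230 mm, Ī = 146 667 mm⁴.
Transfer each piece to a horizontal axis along the bottom face using Ī + A·d² with d = y − 0:
  bottom flange: d = 10 mm → contributes +586 667 mm⁴
  web: d = 120 mm → contributes +42 560 000 mm⁴
  top flange: d = 230 mm → contributes +232 906 667 mm⁴
Total I = 276 053 333 mm⁴.

I_base ≈ 2.8 × 10⁸ mm⁴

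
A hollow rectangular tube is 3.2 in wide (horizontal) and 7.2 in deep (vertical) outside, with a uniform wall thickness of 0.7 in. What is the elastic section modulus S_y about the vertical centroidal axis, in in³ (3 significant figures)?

S_y ≈ 10.5 in³

Split into non-overlapping primitives; take the origin at the lower-left of the bounding box.
Outer rectangle: 3.2 × 7.2, A = 23.04 in², x = 1.6 in, Ī = 19.661 in⁴.
Inner void (subtracted): 1.8 × 5.8, A = 10.44 in², x = 1.6 in, Ī = 2.8188 in⁴.
By symmetry the centroid is at mid-width, x̄ = 1.6 in.
All pieces are centred on the vertical centroidal axis, so I = ΣĪ (holes subtracted) = 16.842 in⁴.
Extreme fibre distance c = 1.6 in; S = I/c = 10.526 in³.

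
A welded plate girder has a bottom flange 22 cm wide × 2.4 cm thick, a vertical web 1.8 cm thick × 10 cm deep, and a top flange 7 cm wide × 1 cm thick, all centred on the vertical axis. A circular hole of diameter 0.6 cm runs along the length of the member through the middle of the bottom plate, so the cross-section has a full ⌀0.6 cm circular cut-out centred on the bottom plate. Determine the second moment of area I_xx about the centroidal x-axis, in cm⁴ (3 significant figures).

I_xx ≈ 1340 cm⁴

Split into non-overlapping primitives; take the origin at the lower-left of the bounding box.
Bottom plate: 22 × 2.4, A = 52.8 cm², y = 1.2 cm, Ī = 25.344 cm⁴.
Web plate: 1.8 × 10, A = 18 cm², y = 7.4 cm, Ī = 150 cm⁴.
Top plate: 7 × 1, A = 7 cm², y = 12.9 cm, Ī = 0.58333 cm⁴.
Hole (subtracted): ⌀0.6, A = 0.28274 cm², y = 1.2 cm, Ī = 0.0063617 cm⁴.
Centroid: ȳ = ΣA·y / ΣA = 3.6962 cm.
Transfer each piece to the centroidal x-axis using Ī + A·d² with d = y − 3.6962:
  bottom plate: d = -2.4962 cm → contributes +354.35 cm⁴
  web plate: d = 3.7038 cm → contributes +396.92 cm⁴
  top plate: d = 9.2038 cm → contributes +593.55 cm⁴
  hole: d = -2.4962 cm → contributes −1.7682 cm⁴
Total I = 1343.1 cm⁴.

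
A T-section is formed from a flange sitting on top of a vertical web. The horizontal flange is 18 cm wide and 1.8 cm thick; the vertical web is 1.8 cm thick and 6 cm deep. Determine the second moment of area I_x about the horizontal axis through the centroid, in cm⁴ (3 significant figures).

I_x ≈ 164 cm⁴

Treat the section as a set of non-overlapping primitives; coordinates are from the bounding-box lower-left.
Flange: 18 × 1.8, A = 32.4 cm², y = 6.9 cm, Ī = 8.748 cm⁴.
Web: 1.8 × 6, A = 10.8 cm², y = 3 cm, Ī = 32.4 cm⁴.
Centroid: ȳ = ΣA·y / ΣA = 5.925 cm.
Transfer each piece to the horizontal axis through the centroid using Ī + A·d² with d = y − 5.925:
  flange: d = 0.975 cm → contributes +39.548 cm⁴
  web: d = -2.925 cm → contributes +124.8 cm⁴
Total I = 164.35 cm⁴.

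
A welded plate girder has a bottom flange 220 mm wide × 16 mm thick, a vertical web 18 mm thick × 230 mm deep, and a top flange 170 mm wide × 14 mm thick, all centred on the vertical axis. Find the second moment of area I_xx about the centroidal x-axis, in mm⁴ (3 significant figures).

I_xx ≈ 1.05 × 10⁸ mm⁴

Split into non-overlapping primitives; take the origin at the lower-left of the bounding box.
Bottom plate: 220 × 16, A = 3 520 mm², y = 8 mm, Ī = 75 093 mm⁴.
Web plate: 18 × 230, A = 4 140 mm², y = 131 mm, Ī = 18 250 500 mm⁴.
Top plate: 170 × 14, A = 2 380 mm², y = 253 mm, Ī = 38 873 mm⁴.
Centroid: ȳ = ΣA·y / ΣA = 116.8 mm.
Transfer each piece to the centroidal x-axis using Ī + A·d² with d = y − 116.8:
  bottom plate: d = -108.8 mm → contributes +41 740 441 mm⁴
  web plate: d = 14.203 mm → contributes +19 085 664 mm⁴
  top plate: d = 136.2 mm → contributes +44 190 987 mm⁴
Total I = 105 017 092 mm⁴.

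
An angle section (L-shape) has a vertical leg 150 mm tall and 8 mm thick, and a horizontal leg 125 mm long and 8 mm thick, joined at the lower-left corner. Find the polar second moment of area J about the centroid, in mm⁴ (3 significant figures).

J ≈ 8.03 × 10⁶ mm⁴

Break the section into simple shapes (no overlaps), measuring from the bottom-left corner of the bounding box.
Vertical leg: 8 × 150, A = 1 200 mm², y = 75 mm, Ī = 2 250 000 mm⁴.
Horizontal leg (remainder): 117 × 8, A = 936 mm², y = 4 mm, Ī = 4 992 mm⁴.
Centroid: ȳ = ΣA·y / ΣA = 43.888 mm.
Transfer each piece to the centroidal x-axis using Ī + A·d² with d = y − 43.888:
  vertical leg: d = 31.112 mm → contributes +3 411 575 mm⁴
  horizontal leg (remainder): d = -39.888 mm → contributes +1 494 190 mm⁴
Total I = 4 905 765 mm⁴.
For the y-axis: x̄ = 31.388 mm.
Repeating about the centroidal y-axis gives I_y = 3 128 215 mm⁴.
Polar second moment: J = I_x + I_y = 8 033 980 mm⁴.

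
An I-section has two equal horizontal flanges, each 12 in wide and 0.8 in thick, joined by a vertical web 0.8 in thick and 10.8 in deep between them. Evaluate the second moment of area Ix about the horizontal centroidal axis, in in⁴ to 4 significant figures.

Break the section into simple shapes (no overlaps), measuring from the bottom-left corner of the bounding box.
Bottom flange: 12 × 0.8, A = 9.6 in², y = 0.4 in, Ī = 0.512 in⁴.
Web: 0.8 × 10.8, A = 8.64 in², y = 6.2 in, Ī = 83.9808 in⁴.
Top flange: 12 × 0.8, A = 9.6 in², y = 12 in, Ī = 0.512 in⁴.
By symmetry the centroid is at mid-height, ȳ = 6.2 in.
Transfer each piece to the horizontal centroidal axis using Ī + A·d² with d = y − 6.2:
  bottom flange: d = -5.8 in → contributes +323.456 in⁴
  web: d = 0 in → contributes +83.9808 in⁴
  top flange: d = 5.8 in → contributes +323.456 in⁴
Total I = 730.893 in⁴.

Ix ≈ 730.9 in⁴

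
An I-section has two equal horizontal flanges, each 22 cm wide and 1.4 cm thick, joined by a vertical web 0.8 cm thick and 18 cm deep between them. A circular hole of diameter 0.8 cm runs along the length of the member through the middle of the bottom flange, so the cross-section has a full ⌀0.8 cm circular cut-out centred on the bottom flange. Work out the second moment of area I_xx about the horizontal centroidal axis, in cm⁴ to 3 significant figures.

Break the section into simple shapes (no overlaps), measuring from the bottom-left corner of the bounding box.
Bottom flange: 22 × 1.4, A = 30.8 cm², y = 0.7 cm, Ī = 5.0307 cm⁴.
Web: 0.8 × 18, A = 14.4 cm², y = 10.4 cm, Ī = 388.8 cm⁴.
Top flange: 22 × 1.4, A = 30.8 cm², y = 20.1 cm, Ī = 5.0307 cm⁴.
Hole (subtracted): ⌀0.8, A = 0.50265 cm², y = 0.7 cm, Ī = 0.020106 cm⁴.
Centroid: ȳ = ΣA·y / ΣA = 10.465 cm.
Transfer each piece to the horizontal centroidal axis using Ī + A·d² with d = y − 10.465:
  bottom flange: d = -9.7646 cm → contributes +2941.7 cm⁴
  web: d = -0.064582 cm → contributes +388.86 cm⁴
  top flange: d = 9.6354 cm → contributes +2864.5 cm⁴
  hole: d = -9.7646 cm → contributes −47.947 cm⁴
Total I = 6147.2 cm⁴.

I_xx ≈ 6150 cm⁴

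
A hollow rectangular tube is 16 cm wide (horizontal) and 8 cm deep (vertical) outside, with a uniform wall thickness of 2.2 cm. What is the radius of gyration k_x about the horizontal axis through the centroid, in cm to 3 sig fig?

k_x ≈ 2.72 cm

Decompose the section into non-overlapping parts with the origin at the bottom-left of its bounding rectangle.
Outer rectangle: 16 × 8, A = 128 cm², y = 4 cm, Ī = 682.67 cm⁴.
Inner void (subtracted): 11.6 × 3.6, A = 41.76 cm², y = 4 cm, Ī = 45.101 cm⁴.
By symmetry the centroid is at mid-height, ȳ = 4 cm.
All pieces are centred on the horizontal axis through the centroid, so I = ΣĪ (holes subtracted) = 637.57 cm⁴.
Radius of gyration: k = √(I/A) = √(637.57 / 86.24) = 2.719 cm.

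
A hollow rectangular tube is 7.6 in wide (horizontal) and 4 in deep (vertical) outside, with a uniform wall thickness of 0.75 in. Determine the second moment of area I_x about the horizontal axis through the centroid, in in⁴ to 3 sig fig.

Decompose the section into non-overlapping parts with the origin at the bottom-left of its bounding rectangle.
Outer rectangle: 7.6 × 4, A = 30.4 in², y = 2 in, Ī = 40.533 in⁴.
Inner void (subtracted): 6.1 × 2.5, A = 15.25 in², y = 2 in, Ī = 7.9427 in⁴.
By symmetry the centroid is at mid-height, ȳ = 2 in.
All pieces are centred on the horizontal axis through the centroid, so I = ΣĪ (holes subtracted) = 32.591 in⁴.

I_x ≈ 32.6 in⁴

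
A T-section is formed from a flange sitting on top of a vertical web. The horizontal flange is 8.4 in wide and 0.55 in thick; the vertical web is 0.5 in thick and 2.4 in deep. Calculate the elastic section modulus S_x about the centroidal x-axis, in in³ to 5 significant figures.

S_x ≈ 1.1662 in³

Break the section into simple shapes (no overlaps), measuring from the bottom-left corner of the bounding box.
Flange: 8.4 × 0.55, A = 4.62 in², y = 2.675 in, Ī = 0.1164625 in⁴.
Web: 0.5 × 2.4, A = 1.2 in², y = 1.2 in, Ī = 0.576 in⁴.
Centroid: ȳ = ΣA·y / ΣA = 2.370876 in.
Transfer each piece to the centroidal x-axis using Ī + A·d² with d = y − 2.370876:
  flange: d = 0.3041237 in → contributes +0.543772 in⁴
  web: d = -1.170876 in → contributes +2.221142 in⁴
Total I = 2.764914 in⁴.
Extreme fibre distance c = 2.370876 in; S = I/c = 1.166199 in³.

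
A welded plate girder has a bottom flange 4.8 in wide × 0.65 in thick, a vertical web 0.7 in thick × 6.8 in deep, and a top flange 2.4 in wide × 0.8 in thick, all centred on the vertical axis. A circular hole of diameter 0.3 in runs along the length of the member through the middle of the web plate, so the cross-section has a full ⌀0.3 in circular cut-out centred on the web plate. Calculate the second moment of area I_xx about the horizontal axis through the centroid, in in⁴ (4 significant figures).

I_xx ≈ 87.65 in⁴

Treat the section as a set of non-overlapping primitives; coordinates are from the bounding-box lower-left.
Bottom plate: 4.8 × 0.65, A = 3.12 in², y = 0.325 in, Ī = 0.10985 in⁴.
Web plate: 0.7 × 6.8, A = 4.76 in², y = 4.05 in, Ī = 18.3419 in⁴.
Top plate: 2.4 × 0.8, A = 1.92 in², y = 7.85 in, Ī = 0.1024 in⁴.
Hole (subtracted): ⌀0.3, A = 0.0706858 in², y = 4.05 in, Ī = 0.000397608 in⁴.
Centroid: ȳ = ΣA·y / ΣA = 3.60536 in.
Transfer each piece to the horizontal axis through the centroid using Ī + A·d² with d = y − 3.60536:
  bottom plate: d = -3.28036 in → contributes +33.6835 in⁴
  web plate: d = 0.444636 in → contributes +19.2829 in⁴
  top plate: d = 4.24464 in → contributes +34.6949 in⁴
  hole: d = 0.444636 in → contributes −0.0143723 in⁴
Total I = 87.647 in⁴.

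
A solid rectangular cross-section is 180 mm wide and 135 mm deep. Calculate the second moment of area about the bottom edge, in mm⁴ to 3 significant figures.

I_base ≈ 1.48 × 10⁸ mm⁴

The section: 180 × 135, A = 24 300 mm², y = 67.5 mm, Ī = 36 905 625 mm⁴.
Transfer it to a horizontal axis along the bottom face using Ī + A·d² with d = y − 0:
  the section: d = 67.5 mm → contributes +147 622 500 mm⁴
Total I = 147 622 500 mm⁴.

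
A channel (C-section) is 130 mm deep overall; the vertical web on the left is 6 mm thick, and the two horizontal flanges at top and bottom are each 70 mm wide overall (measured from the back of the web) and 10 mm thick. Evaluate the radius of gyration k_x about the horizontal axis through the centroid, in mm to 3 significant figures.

k_x ≈ 52.7 mm

Break the section into simple shapes (no overlaps), measuring from the bottom-left corner of the bounding box.
Web: 6 × 130, A = 780 mm², y = 65 mm, Ī = 1 098 500 mm⁴.
Top flange (beyond web): 64 × 10, A = 640 mm², y = 125 mm, Ī = 5333.3 mm⁴.
Bottom flange (beyond web): 64 × 10, A = 640 mm², y = 5 mm, Ī = 5333.3 mm⁴.
By symmetry the centroid is at mid-height, ȳ = 65 mm.
Transfer each piece to the horizontal axis through the centroid using Ī + A·d² with d = y − 65:
  web: d = 0 mm → contributes +1 098 500 mm⁴
  top flange (beyond web): d = 60 mm → contributes +2 309 333 mm⁴
  bottom flange (beyond web): d = -60 mm → contributes +2 309 333 mm⁴
Total I = 5 717 167 mm⁴.
Radius of gyration: k = √(I/A) = √(5 717 167 / 2 060) = 52.681 mm.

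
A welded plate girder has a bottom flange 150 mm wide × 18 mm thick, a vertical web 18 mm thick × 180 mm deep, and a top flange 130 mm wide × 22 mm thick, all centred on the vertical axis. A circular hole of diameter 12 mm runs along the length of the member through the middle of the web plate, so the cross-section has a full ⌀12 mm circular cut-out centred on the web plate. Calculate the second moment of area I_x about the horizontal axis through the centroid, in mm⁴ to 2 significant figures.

I_x ≈ 6.5 × 10⁷ mm⁴

Decompose the section into non-overlapping parts with the origin at the bottom-left of its bounding rectangle.
Bottom plate: 150 × 18, A = 2 700 mm², y = 9 mm, Ī = 72 900 mm⁴.
Web plate: 18 × 180, A = 3 240 mm², y = 108 mm, Ī = 8 748 000 mm⁴.
Top plate: 130 × 22, A = 2 860 mm², y = 209 mm, Ī = 115 353 mm⁴.
Hole (subtracted): ⌀12, A = 113.1 mm², y = 108 mm, Ī = 1 018 mm⁴.
Centroid: ȳ = ΣA·y / ΣA = 110.5 mm.
Transfer each piece to the horizontal axis through the centroid using Ī + A·d² with d = y − 110.5:
  bottom plate: d = -101.5 mm → contributes +27 879 054 mm⁴
  web plate: d = -2.482 mm → contributes +8 767 958 mm⁴
  top plate: d = 98.52 mm → contributes +27 873 989 mm⁴
  hole: d = -2.482 mm → contributes −1 715 mm⁴
Total I = 64 519 286 mm⁴.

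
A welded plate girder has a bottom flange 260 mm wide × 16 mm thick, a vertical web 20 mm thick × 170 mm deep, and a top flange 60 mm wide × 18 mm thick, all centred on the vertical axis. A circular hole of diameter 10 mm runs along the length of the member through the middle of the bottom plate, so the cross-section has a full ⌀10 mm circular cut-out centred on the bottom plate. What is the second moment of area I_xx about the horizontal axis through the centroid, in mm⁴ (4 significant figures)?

Treat the section as a set of non-overlapping primitives; coordinates are from the bounding-box lower-left.
Bottom plate: 260 × 16, A = 4 160 mm², y = 8 mm, Ī = 88746.7 mm⁴.
Web plate: 20 × 170, A = 3 400 mm², y = 101 mm, Ī = 8 188 333 mm⁴.
Top plate: 60 × 18, A = 1 080 mm², y = 195 mm, Ī = 29 160 mm⁴.
Hole (subtracted): ⌀10, A = 78.5398 mm², y = 8 mm, Ī = 490.874 mm⁴.
Centroid: ȳ = ΣA·y / ΣA = 68.5224 mm.
Transfer each piece to the horizontal axis through the centroid using Ī + A·d² with d = y − 68.5224:
  bottom plate: d = -60.5224 mm → contributes +15 326 657 mm⁴
  web plate: d = 32.4776 mm → contributes +11 774 638 mm⁴
  top plate: d = 126.478 mm → contributes +17 305 474 mm⁴
  hole: d = -60.5224 mm → contributes −288 179 mm⁴
Total I = 44 118 589 mm⁴.

I_xx ≈ 4.412 × 10⁷ mm⁴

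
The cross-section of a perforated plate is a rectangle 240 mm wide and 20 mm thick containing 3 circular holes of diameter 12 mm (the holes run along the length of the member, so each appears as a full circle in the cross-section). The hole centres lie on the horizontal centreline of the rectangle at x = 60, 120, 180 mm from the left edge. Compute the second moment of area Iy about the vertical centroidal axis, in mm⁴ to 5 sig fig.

Decompose the section into non-overlapping parts with the origin at the bottom-left of its bounding rectangle.
Plate: 240 × 20, A = 4 800 mm², x = 120 mm, Ī = 23 040 000 mm⁴.
Hole 1 (subtracted): ⌀12, A = 113.0973 mm², x = 60 mm, Ī = 1017.876 mm⁴.
Hole 2 (subtracted): ⌀12, A = 113.0973 mm², x = 120 mm, Ī = 1017.876 mm⁴.
Hole 3 (subtracted): ⌀12, A = 113.0973 mm², x = 180 mm, Ī = 1017.876 mm⁴.
By symmetry the centroid is at mid-width, x̄ = 120 mm.
Transfer each piece to the vertical centroidal axis using Ī + A·d² with d = x − 120:
  plate: d = 0 mm → contributes +23 040 000 mm⁴
  hole 1: d = -60 mm → contributes −408168.3 mm⁴
  hole 2: d = 0 mm → contributes −1017.876 mm⁴
  hole 3: d = 60 mm → contributes −408168.3 mm⁴
Total I = 22 222 646 mm⁴.

Iy ≈ 2.2223 × 10⁷ mm⁴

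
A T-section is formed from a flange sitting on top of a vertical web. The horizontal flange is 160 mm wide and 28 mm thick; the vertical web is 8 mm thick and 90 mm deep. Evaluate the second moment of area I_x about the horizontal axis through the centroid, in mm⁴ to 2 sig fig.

I_x ≈ 2.9 × 10⁶ mm⁴

Break the section into simple shapes (no overlaps), measuring from the bottom-left corner of the bounding box.
Flange: 160 × 28, A = 4 480 mm², y = 104 mm, Ī = 292 693 mm⁴.
Web: 8 × 90, A = 720 mm², y = 45 mm, Ī = 486 000 mm⁴.
Centroid: ȳ = ΣA·y / ΣA = 95.83 mm.
Transfer each piece to the horizontal axis through the centroid using Ī + A·d² with d = y − 95.83:
  flange: d = 8.169 mm → contributes +591 672 mm⁴
  web: d = -50.83 mm → contributes +2 346 312 mm⁴
Total I = 2 937 984 mm⁴.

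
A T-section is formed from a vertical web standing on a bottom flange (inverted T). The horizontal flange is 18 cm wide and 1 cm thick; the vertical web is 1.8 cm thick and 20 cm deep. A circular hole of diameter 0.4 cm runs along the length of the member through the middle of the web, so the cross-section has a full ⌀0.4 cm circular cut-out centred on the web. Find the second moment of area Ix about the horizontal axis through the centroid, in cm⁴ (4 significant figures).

Ix ≈ 2523 cm⁴

Treat the section as a set of non-overlapping primitives; coordinates are from the bounding-box lower-left.
Flange: 18 × 1, A = 18 cm², y = 0.5 cm, Ī = 1.5 cm⁴.
Web: 1.8 × 20, A = 36 cm², y = 11 cm, Ī = 1 200 cm⁴.
Hole (subtracted): ⌀0.4, A = 0.125664 cm², y = 11 cm, Ī = 0.00125664 cm⁴.
Centroid: ȳ = ΣA·y / ΣA = 7.49184 cm.
Transfer each piece to the horizontal axis through the centroid using Ī + A·d² with d = y − 7.49184:
  flange: d = -6.99184 cm → contributes +881.444 cm⁴
  web: d = 3.50816 cm → contributes +1643.06 cm⁴
  hole: d = 3.50816 cm → contributes −1.54783 cm⁴
Total I = 2522.96 cm⁴.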